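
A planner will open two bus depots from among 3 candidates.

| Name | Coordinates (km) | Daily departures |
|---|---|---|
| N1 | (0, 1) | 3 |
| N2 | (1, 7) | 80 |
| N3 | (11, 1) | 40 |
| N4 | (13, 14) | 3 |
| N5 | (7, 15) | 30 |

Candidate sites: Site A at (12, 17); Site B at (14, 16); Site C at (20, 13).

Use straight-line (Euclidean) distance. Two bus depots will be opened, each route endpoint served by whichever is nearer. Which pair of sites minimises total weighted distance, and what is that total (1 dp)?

{Site A, Site C}, total 2020.3

Evaluate every pair (each demand assigned to the nearer of the two):
  {Site A, Site C}: total = 2020.3
  {Site A, Site B}: total = 2029.4
  {Site B, Site C}: total = 2145.3
Best pair: {Site A, Site C} with total 2020.3.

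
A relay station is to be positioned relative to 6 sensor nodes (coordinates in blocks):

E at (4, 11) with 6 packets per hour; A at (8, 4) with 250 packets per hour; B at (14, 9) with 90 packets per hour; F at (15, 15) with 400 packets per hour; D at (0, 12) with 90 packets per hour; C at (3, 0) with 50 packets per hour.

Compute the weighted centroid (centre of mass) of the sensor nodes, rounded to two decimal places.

The minimiser of Σwᵢ‖p−pᵢ‖² is the weighted centroid p* = (Σwᵢpᵢ)/(Σwᵢ).
Σwᵢ = 886.
Σwᵢxᵢ = 6·4 + 250·8 + 90·14 + 400·15 + 90·0 + 50·3 = 9434.
Σwᵢyᵢ = 6·11 + 250·4 + 90·9 + 400·15 + 90·12 + 50·0 = 8956.
x* = 9434/886 = 10.65, y* = 8956/886 = 10.11.

(10.65, 10.11)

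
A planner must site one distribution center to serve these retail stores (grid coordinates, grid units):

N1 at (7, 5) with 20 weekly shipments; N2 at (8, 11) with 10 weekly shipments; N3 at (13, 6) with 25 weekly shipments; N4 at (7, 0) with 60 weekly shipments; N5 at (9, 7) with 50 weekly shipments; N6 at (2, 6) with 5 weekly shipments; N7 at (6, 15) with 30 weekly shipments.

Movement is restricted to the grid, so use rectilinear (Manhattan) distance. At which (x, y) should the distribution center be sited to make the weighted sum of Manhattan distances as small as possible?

(7, 6)

Manhattan distance separates: Σwᵢ(|x−xᵢ|+|y−yᵢ|) = Σwᵢ|x−xᵢ| + Σwᵢ|y−yᵢ|, so x and y are optimised independently as 1-D weighted medians.
Total weight W = 200; half = 100.
x-coordinate, sorted with cumulative weight:
  x=2 (N6, w=5) cum 5
  x=6 (N7, w=30) cum 35
  x=7 (N1, w=20) cum 55
  x=7 (N4, w=60) cum 115  ← median
  x=8 (N2, w=10) cum 125
  x=9 (N5, w=50) cum 175
  x=13 (N3, w=25) cum 200
⇒ x* = 7
y-coordinate, sorted with cumulative weight:
  y=0 (N4, w=60) cum 60
  y=5 (N1, w=20) cum 80
  y=6 (N3, w=25) cum 105  ← median
  y=6 (N6, w=5) cum 110
  y=7 (N5, w=50) cum 160
  y=11 (N2, w=10) cum 170
  y=15 (N7, w=30) cum 200
⇒ y* = 6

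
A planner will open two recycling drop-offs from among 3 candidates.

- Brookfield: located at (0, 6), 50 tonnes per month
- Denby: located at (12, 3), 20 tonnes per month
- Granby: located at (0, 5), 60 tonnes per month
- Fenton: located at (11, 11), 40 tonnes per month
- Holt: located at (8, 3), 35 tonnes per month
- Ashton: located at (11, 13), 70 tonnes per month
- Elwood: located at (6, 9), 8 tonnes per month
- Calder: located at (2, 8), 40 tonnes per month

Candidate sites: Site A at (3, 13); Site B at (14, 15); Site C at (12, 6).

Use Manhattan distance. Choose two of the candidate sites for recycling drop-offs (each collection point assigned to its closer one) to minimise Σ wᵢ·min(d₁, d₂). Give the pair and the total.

Evaluate every pair (each demand assigned to the nearer of the two):
  {Site A, Site C}: total = 2561
  {Site B, Site C}: total = 2827
  {Site A, Site B}: total = 2891
Best pair: {Site A, Site C} with total 2561.

{Site A, Site C}, total 2561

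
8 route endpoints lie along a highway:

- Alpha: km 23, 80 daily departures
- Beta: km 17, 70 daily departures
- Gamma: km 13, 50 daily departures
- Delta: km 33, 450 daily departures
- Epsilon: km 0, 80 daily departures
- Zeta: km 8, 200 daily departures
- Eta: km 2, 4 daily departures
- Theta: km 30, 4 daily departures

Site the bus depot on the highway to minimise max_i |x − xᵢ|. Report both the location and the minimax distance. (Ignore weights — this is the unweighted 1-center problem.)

location 16.5, max distance 16.5

The 1-center on a line is the midpoint of the two extreme points: leftmost at 0, rightmost at 33.
Optimal location = (0 + 33)/2 = 16.5; maximum distance = (33 − 0)/2 = 16.5.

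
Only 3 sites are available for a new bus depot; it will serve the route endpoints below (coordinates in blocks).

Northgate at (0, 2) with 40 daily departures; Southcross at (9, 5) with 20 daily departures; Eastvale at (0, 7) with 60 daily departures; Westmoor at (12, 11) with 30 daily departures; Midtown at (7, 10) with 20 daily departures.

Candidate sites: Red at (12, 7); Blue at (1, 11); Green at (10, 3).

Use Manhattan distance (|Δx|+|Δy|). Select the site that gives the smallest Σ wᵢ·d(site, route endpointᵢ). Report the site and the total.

Blue, total 1450 blocks

Total weighted distance at each candidate:
  Red (12, 7): total = 1780
  Blue (1, 11): total = 1450
  Green (10, 3): total = 1840
Minimum is at Blue with total 1450 blocks.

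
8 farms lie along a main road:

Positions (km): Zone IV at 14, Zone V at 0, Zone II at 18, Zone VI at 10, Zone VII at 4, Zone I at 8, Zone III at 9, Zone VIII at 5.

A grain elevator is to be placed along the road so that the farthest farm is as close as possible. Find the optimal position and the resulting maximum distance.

The 1-center on a line is the midpoint of the two extreme points: leftmost at 0, rightmost at 18.
Optimal location = (0 + 18)/2 = 9; maximum distance = (18 − 0)/2 = 9.

location 9, max distance 9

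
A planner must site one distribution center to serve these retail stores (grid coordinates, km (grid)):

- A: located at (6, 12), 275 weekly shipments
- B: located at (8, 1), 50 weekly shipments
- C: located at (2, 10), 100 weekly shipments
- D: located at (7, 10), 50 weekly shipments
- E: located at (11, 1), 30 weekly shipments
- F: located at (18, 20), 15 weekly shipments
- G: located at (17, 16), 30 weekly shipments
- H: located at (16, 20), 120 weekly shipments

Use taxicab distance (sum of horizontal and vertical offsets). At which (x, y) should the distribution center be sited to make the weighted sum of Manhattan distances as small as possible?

Manhattan distance separates: Σwᵢ(|x−xᵢ|+|y−yᵢ|) = Σwᵢ|x−xᵢ| + Σwᵢ|y−yᵢ|, so x and y are optimised independently as 1-D weighted medians.
Total weight W = 670; half = 335.
x-coordinate, sorted with cumulative weight:
  x=2 (C, w=100) cum 100
  x=6 (A, w=275) cum 375  ← median
  x=7 (D, w=50) cum 425
  x=8 (B, w=50) cum 475
  x=11 (E, w=30) cum 505
  x=16 (H, w=120) cum 625
  x=17 (G, w=30) cum 655
  x=18 (F, w=15) cum 670
⇒ x* = 6
y-coordinate, sorted with cumulative weight:
  y=1 (B, w=50) cum 50
  y=1 (E, w=30) cum 80
  y=10 (C, w=100) cum 180
  y=10 (D, w=50) cum 230
  y=12 (A, w=275) cum 505  ← median
  y=16 (G, w=30) cum 535
  y=20 (F, w=15) cum 550
  y=20 (H, w=120) cum 670
⇒ y* = 12

(6, 12)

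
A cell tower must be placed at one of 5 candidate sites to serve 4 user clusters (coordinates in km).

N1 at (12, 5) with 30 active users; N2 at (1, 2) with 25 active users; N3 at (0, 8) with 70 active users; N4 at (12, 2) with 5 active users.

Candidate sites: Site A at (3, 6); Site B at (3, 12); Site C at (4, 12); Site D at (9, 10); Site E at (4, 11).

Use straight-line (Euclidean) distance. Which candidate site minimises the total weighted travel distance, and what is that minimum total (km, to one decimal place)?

Total weighted distance at each candidate:
  Site A (3, 6): total = 685.1
  Site B (3, 12): total = 1014.3
  Site C (4, 12): total = 1039.9
  Site D (9, 10): total = 1145.9
  Site E (4, 11): total = 947.4
Minimum is at Site A with total 685.1 km.

Site A, total 685.1 km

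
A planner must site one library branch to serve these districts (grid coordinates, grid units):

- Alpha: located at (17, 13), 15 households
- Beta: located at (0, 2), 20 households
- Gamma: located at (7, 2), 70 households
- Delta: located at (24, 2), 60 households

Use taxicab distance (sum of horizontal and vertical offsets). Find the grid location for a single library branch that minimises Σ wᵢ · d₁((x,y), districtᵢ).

Manhattan distance separates: Σwᵢ(|x−xᵢ|+|y−yᵢ|) = Σwᵢ|x−xᵢ| + Σwᵢ|y−yᵢ|, so x and y are optimised independently as 1-D weighted medians.
Total weight W = 165; half = 82.5.
x-coordinate, sorted with cumulative weight:
  x=0 (Beta, w=20) cum 20
  x=7 (Gamma, w=70) cum 90  ← median
  x=17 (Alpha, w=15) cum 105
  x=24 (Delta, w=60) cum 165
⇒ x* = 7
y-coordinate, sorted with cumulative weight:
  y=2 (Beta, w=20) cum 20
  y=2 (Gamma, w=70) cum 90  ← median
  y=2 (Delta, w=60) cum 150
  y=13 (Alpha, w=15) cum 165
⇒ y* = 2

(7, 2)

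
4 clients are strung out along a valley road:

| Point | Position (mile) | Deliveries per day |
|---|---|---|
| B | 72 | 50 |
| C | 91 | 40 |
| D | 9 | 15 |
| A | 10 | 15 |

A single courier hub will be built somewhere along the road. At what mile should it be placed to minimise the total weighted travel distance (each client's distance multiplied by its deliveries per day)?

x = 72

For a sum of weighted absolute distances on a line, the optimum is the weighted median (not the mean). Total weight W = 120; half-weight = 60.
Sort by position and accumulate weight:
  mile 9 (D, w=15) → cum 15
  mile 10 (A, w=15) → cum 30
  mile 72 (B, w=50) → cum 80  ≥ 60 → median here
  mile 91 (C, w=40) → cum 120
Optimal location: mile 72.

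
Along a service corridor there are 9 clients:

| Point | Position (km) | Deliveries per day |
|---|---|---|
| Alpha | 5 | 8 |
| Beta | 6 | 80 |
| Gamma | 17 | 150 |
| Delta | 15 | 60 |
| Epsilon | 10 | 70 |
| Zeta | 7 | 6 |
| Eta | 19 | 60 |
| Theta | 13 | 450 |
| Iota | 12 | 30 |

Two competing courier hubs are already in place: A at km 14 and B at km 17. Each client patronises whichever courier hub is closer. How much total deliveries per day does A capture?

The indifferent point is the midpoint (14+17)/2 = 15.5; clients left of it (closer to A at 14) go to A, those right go to B.
  Alpha at 5 (w=8) → A
  Beta at 6 (w=80) → A
  Zeta at 7 (w=6) → A
  Epsilon at 10 (w=70) → A
  Iota at 12 (w=30) → A
  Theta at 13 (w=450) → A
  Delta at 15 (w=60) → A
  Gamma at 17 (w=150) → B
  Eta at 19 (w=60) → B
A captures 704; B captures 210.

704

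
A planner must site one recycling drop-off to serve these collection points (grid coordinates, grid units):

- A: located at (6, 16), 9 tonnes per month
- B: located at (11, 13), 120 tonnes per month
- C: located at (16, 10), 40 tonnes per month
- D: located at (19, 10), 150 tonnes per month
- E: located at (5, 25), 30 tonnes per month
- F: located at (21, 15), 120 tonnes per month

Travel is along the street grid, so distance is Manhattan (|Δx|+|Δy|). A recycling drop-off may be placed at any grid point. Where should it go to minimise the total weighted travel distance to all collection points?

Manhattan distance separates: Σwᵢ(|x−xᵢ|+|y−yᵢ|) = Σwᵢ|x−xᵢ| + Σwᵢ|y−yᵢ|, so x and y are optimised independently as 1-D weighted medians.
Total weight W = 469; half = 234.5.
x-coordinate, sorted with cumulative weight:
  x=5 (E, w=30) cum 30
  x=6 (A, w=9) cum 39
  x=11 (B, w=120) cum 159
  x=16 (C, w=40) cum 199
  x=19 (D, w=150) cum 349  ← median
  x=21 (F, w=120) cum 469
⇒ x* = 19
y-coordinate, sorted with cumulative weight:
  y=10 (C, w=40) cum 40
  y=10 (D, w=150) cum 190
  y=13 (B, w=120) cum 310  ← median
  y=15 (F, w=120) cum 430
  y=16 (A, w=9) cum 439
  y=25 (E, w=30) cum 469
⇒ y* = 13

(19, 13)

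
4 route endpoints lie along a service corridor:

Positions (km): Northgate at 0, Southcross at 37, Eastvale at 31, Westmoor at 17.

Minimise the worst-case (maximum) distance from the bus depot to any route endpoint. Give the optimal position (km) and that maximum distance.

location 18.5, max distance 18.5

The 1-center on a line is the midpoint of the two extreme points: leftmost at 0, rightmost at 37.
Optimal location = (0 + 37)/2 = 18.5; maximum distance = (37 − 0)/2 = 18.5.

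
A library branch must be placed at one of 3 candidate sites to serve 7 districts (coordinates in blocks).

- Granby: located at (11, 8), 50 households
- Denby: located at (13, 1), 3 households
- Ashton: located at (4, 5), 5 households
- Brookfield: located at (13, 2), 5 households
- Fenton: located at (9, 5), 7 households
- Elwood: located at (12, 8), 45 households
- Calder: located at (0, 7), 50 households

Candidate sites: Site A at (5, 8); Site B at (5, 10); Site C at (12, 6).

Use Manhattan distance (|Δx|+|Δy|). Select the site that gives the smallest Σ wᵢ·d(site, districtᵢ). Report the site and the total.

Site C, total 1006 blocks

Total weighted distance at each candidate:
  Site A (5, 8): total = 1099
  Site B (5, 10): total = 1429
  Site C (12, 6): total = 1006
Minimum is at Site C with total 1006 blocks.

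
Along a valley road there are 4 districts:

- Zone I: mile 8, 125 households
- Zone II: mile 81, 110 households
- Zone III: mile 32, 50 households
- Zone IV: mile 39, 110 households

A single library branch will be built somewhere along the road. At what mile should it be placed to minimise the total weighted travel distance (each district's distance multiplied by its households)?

For a sum of weighted absolute distances on a line, the optimum is the weighted median (not the mean). Total weight W = 395; half-weight = 197.5.
Sort by position and accumulate weight:
  mile 8 (Zone I, w=125) → cum 125
  mile 32 (Zone III, w=50) → cum 175
  mile 39 (Zone IV, w=110) → cum 285  ≥ 197.5 → median here
  mile 81 (Zone II, w=110) → cum 395
Optimal location: mile 39.

x = 39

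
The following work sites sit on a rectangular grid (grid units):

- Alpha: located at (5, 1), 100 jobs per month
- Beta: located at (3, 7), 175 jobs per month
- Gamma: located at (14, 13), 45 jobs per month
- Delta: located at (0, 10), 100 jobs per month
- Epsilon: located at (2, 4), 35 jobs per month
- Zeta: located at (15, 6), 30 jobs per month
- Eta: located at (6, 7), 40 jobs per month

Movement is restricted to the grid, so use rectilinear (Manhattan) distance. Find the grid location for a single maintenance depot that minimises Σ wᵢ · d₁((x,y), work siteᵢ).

(3, 7)

Manhattan distance separates: Σwᵢ(|x−xᵢ|+|y−yᵢ|) = Σwᵢ|x−xᵢ| + Σwᵢ|y−yᵢ|, so x and y are optimised independently as 1-D weighted medians.
Total weight W = 525; half = 262.5.
x-coordinate, sorted with cumulative weight:
  x=0 (Delta, w=100) cum 100
  x=2 (Epsilon, w=35) cum 135
  x=3 (Beta, w=175) cum 310  ← median
  x=5 (Alpha, w=100) cum 410
  x=6 (Eta, w=40) cum 450
  x=14 (Gamma, w=45) cum 495
  x=15 (Zeta, w=30) cum 525
⇒ x* = 3
y-coordinate, sorted with cumulative weight:
  y=1 (Alpha, w=100) cum 100
  y=4 (Epsilon, w=35) cum 135
  y=6 (Zeta, w=30) cum 165
  y=7 (Beta, w=175) cum 340  ← median
  y=7 (Eta, w=40) cum 380
  y=10 (Delta, w=100) cum 480
  y=13 (Gamma, w=45) cum 525
⇒ y* = 7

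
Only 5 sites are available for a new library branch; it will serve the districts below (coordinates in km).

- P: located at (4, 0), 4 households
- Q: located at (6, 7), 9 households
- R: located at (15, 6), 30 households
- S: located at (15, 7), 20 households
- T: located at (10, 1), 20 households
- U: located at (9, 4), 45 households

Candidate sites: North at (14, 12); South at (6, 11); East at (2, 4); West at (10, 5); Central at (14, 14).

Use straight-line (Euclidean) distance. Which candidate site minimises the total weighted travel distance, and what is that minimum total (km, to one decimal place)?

West, total 475.8 km

Total weighted distance at each candidate:
  North (14, 12): total = 1090.5
  South (6, 11): total = 1144.7
  East (2, 4): total = 1210.2
  West (10, 5): total = 475.8
  Central (14, 14): total = 1322.9
Minimum is at West with total 475.8 km.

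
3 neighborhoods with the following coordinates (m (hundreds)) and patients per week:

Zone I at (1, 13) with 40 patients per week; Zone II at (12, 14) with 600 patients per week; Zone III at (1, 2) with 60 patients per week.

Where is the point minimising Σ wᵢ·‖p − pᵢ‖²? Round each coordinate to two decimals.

(10.43, 12.91)

The minimiser of Σwᵢ‖p−pᵢ‖² is the weighted centroid p* = (Σwᵢpᵢ)/(Σwᵢ).
Σwᵢ = 700.
Σwᵢxᵢ = 40·1 + 600·12 + 60·1 = 7300.
Σwᵢyᵢ = 40·13 + 600·14 + 60·2 = 9040.
x* = 7300/700 = 10.43, y* = 9040/700 = 12.91.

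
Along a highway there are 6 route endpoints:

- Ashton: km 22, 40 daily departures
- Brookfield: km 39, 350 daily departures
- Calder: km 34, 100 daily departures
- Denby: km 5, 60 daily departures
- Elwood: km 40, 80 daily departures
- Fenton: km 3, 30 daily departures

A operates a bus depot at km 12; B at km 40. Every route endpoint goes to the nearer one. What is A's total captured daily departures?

The indifferent point is the midpoint (12+40)/2 = 26; route endpoints left of it (closer to A at 12) go to A, those right go to B.
  Fenton at 3 (w=30) → A
  Denby at 5 (w=60) → A
  Ashton at 22 (w=40) → A
  Calder at 34 (w=100) → B
  Brookfield at 39 (w=350) → B
  Elwood at 40 (w=80) → B
A captures 130; B captures 530.

130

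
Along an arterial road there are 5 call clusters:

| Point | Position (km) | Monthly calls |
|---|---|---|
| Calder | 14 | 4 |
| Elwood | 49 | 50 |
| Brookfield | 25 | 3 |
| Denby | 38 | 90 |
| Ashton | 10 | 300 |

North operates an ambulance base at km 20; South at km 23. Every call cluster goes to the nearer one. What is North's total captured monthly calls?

304

The indifferent point is the midpoint (20+23)/2 = 21.5; call clusters left of it (closer to North at 20) go to North, those right go to South.
  Ashton at 10 (w=300) → North
  Calder at 14 (w=4) → North
  Brookfield at 25 (w=3) → South
  Denby at 38 (w=90) → South
  Elwood at 49 (w=50) → South
North captures 304; South captures 143.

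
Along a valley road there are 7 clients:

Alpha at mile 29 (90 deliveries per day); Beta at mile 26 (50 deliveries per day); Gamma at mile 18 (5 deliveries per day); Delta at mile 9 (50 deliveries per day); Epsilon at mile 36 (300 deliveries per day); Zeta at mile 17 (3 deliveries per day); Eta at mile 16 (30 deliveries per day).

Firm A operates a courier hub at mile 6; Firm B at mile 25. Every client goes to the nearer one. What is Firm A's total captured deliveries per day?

50

The indifferent point is the midpoint (6+25)/2 = 15.5; clients left of it (closer to Firm A at 6) go to Firm A, those right go to Firm B.
  Delta at 9 (w=50) → Firm A
  Eta at 16 (w=30) → Firm B
  Zeta at 17 (w=3) → Firm B
  Gamma at 18 (w=5) → Firm B
  Beta at 26 (w=50) → Firm B
  Alpha at 29 (w=90) → Firm B
  Epsilon at 36 (w=300) → Firm B
Firm A captures 50; Firm B captures 478.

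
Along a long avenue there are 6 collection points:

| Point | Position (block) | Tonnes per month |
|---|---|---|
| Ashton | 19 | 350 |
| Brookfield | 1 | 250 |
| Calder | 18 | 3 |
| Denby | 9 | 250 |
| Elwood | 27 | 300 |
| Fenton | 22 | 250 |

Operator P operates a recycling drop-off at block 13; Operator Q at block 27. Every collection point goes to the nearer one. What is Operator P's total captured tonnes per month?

853

The indifferent point is the midpoint (13+27)/2 = 20; collection points left of it (closer to Operator P at 13) go to Operator P, those right go to Operator Q.
  Brookfield at 1 (w=250) → Operator P
  Denby at 9 (w=250) → Operator P
  Calder at 18 (w=3) → Operator P
  Ashton at 19 (w=350) → Operator P
  Fenton at 22 (w=250) → Operator Q
  Elwood at 27 (w=300) → Operator Q
Operator P captures 853; Operator Q captures 550.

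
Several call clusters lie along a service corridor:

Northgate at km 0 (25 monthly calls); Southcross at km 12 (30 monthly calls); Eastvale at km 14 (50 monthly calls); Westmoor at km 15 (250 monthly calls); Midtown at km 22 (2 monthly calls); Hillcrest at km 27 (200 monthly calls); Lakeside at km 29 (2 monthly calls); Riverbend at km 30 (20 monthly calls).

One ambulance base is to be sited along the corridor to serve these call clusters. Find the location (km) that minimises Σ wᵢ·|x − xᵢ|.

For a sum of weighted absolute distances on a line, the optimum is the weighted median (not the mean). Total weight W = 579; half-weight = 289.5.
Sort by position and accumulate weight:
  km 0 (Northgate, w=25) → cum 25
  km 12 (Southcross, w=30) → cum 55
  km 14 (Eastvale, w=50) → cum 105
  km 15 (Westmoor, w=250) → cum 355  ≥ 289.5 → median here
  km 22 (Midtown, w=2) → cum 357
  km 27 (Hillcrest, w=200) → cum 557
  km 29 (Lakeside, w=2) → cum 559
  km 30 (Riverbend, w=20) → cum 579
Optimal location: km 15.

x = 15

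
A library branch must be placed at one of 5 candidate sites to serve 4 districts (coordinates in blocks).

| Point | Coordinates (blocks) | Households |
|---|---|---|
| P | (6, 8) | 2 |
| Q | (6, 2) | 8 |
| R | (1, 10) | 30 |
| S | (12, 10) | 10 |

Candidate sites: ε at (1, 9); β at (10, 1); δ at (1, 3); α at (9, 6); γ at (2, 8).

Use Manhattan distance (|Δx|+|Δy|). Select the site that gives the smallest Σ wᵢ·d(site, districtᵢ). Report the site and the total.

ε, total 258 blocks

Total weighted distance at each candidate:
  ε (1, 9): total = 258
  β (10, 1): total = 712
  δ (1, 3): total = 458
  α (9, 6): total = 496
  γ (2, 8): total = 298
Minimum is at ε with total 258 blocks.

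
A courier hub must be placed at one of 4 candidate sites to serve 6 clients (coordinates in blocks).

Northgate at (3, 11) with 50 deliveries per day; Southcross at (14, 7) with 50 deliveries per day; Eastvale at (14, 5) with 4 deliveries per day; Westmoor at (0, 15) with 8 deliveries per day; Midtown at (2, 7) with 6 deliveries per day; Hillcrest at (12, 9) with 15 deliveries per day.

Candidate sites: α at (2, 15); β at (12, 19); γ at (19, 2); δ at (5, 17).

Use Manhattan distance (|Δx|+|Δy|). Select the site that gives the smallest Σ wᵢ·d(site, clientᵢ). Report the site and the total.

Total weighted distance at each candidate:
  α (2, 15): total = 1642
  β (12, 19): total = 2024
  γ (19, 2): total = 2380
  δ (5, 17): total = 1793
Minimum is at α with total 1642 blocks.

α, total 1642 blocks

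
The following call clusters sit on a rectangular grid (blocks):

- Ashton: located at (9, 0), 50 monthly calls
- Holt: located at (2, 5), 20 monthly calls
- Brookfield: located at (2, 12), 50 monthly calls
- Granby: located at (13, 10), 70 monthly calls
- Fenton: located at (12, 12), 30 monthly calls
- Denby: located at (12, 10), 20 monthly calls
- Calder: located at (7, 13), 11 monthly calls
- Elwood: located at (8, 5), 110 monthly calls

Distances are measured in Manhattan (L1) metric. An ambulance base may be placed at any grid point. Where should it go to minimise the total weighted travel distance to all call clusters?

Manhattan distance separates: Σwᵢ(|x−xᵢ|+|y−yᵢ|) = Σwᵢ|x−xᵢ| + Σwᵢ|y−yᵢ|, so x and y are optimised independently as 1-D weighted medians.
Total weight W = 361; half = 180.5.
x-coordinate, sorted with cumulative weight:
  x=2 (Holt, w=20) cum 20
  x=2 (Brookfield, w=50) cum 70
  x=7 (Calder, w=11) cum 81
  x=8 (Elwood, w=110) cum 191  ← median
  x=9 (Ashton, w=50) cum 241
  x=12 (Fenton, w=30) cum 271
  x=12 (Denby, w=20) cum 291
  x=13 (Granby, w=70) cum 361
⇒ x* = 8
y-coordinate, sorted with cumulative weight:
  y=0 (Ashton, w=50) cum 50
  y=5 (Holt, w=20) cum 70
  y=5 (Elwood, w=110) cum 180
  y=10 (Granby, w=70) cum 250  ← median
  y=10 (Denby, w=20) cum 270
  y=12 (Brookfield, w=50) cum 320
  y=12 (Fenton, w=30) cum 350
  y=13 (Calder, w=11) cum 361
⇒ y* = 10

(8, 10)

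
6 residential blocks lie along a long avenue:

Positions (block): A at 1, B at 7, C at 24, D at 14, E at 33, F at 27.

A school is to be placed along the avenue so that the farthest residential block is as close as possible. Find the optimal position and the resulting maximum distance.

location 17, max distance 16

The 1-center on a line is the midpoint of the two extreme points: leftmost at 1, rightmost at 33.
Optimal location = (1 + 33)/2 = 17; maximum distance = (33 − 1)/2 = 16.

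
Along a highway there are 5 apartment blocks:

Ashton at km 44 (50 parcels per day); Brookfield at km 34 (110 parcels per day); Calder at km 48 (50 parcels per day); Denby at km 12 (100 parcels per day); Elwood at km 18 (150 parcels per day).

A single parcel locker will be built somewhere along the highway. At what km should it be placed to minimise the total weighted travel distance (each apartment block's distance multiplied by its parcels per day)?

For a sum of weighted absolute distances on a line, the optimum is the weighted median (not the mean). Total weight W = 460; half-weight = 230.
Sort by position and accumulate weight:
  km 12 (Denby, w=100) → cum 100
  km 18 (Elwood, w=150) → cum 250  ≥ 230 → median here
  km 34 (Brookfield, w=110) → cum 360
  km 44 (Ashton, w=50) → cum 410
  km 48 (Calder, w=50) → cum 460
Optimal location: km 18.

x = 18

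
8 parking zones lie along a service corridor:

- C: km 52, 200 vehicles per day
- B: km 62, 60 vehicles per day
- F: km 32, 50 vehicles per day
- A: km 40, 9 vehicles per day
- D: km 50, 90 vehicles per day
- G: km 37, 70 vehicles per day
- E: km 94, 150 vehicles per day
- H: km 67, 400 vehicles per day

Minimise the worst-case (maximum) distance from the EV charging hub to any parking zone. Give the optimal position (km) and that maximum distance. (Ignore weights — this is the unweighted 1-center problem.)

The 1-center on a line is the midpoint of the two extreme points: leftmost at 32, rightmost at 94.
Optimal location = (32 + 94)/2 = 63; maximum distance = (94 − 32)/2 = 31.

location 63, max distance 31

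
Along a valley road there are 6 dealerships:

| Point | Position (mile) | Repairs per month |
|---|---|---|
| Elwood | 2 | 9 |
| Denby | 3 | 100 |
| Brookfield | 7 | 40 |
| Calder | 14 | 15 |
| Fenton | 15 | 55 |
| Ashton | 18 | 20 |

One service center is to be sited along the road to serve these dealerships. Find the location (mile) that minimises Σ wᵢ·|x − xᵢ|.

x = 7

For a sum of weighted absolute distances on a line, the optimum is the weighted median (not the mean). Total weight W = 239; half-weight = 119.5.
Sort by position and accumulate weight:
  mile 2 (Elwood, w=9) → cum 9
  mile 3 (Denby, w=100) → cum 109
  mile 7 (Brookfield, w=40) → cum 149  ≥ 119.5 → median here
  mile 14 (Calder, w=15) → cum 164
  mile 15 (Fenton, w=55) → cum 219
  mile 18 (Ashton, w=20) → cum 239
Optimal location: mile 7.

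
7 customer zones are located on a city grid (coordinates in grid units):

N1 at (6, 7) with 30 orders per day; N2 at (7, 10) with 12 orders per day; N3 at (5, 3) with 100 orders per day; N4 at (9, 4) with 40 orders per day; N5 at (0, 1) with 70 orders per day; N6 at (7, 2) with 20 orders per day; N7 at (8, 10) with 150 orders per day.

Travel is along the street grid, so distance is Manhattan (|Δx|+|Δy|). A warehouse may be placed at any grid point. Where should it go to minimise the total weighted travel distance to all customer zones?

(7, 4)

Manhattan distance separates: Σwᵢ(|x−xᵢ|+|y−yᵢ|) = Σwᵢ|x−xᵢ| + Σwᵢ|y−yᵢ|, so x and y are optimised independently as 1-D weighted medians.
Total weight W = 422; half = 211.
x-coordinate, sorted with cumulative weight:
  x=0 (N5, w=70) cum 70
  x=5 (N3, w=100) cum 170
  x=6 (N1, w=30) cum 200
  x=7 (N2, w=12) cum 212  ← median
  x=7 (N6, w=20) cum 232
  x=8 (N7, w=150) cum 382
  x=9 (N4, w=40) cum 422
⇒ x* = 7
y-coordinate, sorted with cumulative weight:
  y=1 (N5, w=70) cum 70
  y=2 (N6, w=20) cum 90
  y=3 (N3, w=100) cum 190
  y=4 (N4, w=40) cum 230  ← median
  y=7 (N1, w=30) cum 260
  y=10 (N2, w=12) cum 272
  y=10 (N7, w=150) cum 422
⇒ y* = 4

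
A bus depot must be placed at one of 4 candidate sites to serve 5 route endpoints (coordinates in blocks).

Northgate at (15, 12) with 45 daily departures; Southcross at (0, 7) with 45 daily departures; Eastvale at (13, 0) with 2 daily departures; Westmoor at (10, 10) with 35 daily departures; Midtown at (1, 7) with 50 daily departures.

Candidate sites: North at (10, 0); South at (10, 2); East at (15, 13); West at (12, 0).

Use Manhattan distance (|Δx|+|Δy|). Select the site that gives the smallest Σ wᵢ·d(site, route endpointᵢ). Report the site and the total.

Total weighted distance at each candidate:
  North (10, 0): total = 2686
  South (10, 2): total = 2340
  East (15, 13): total = 2300
  West (12, 0): total = 2852
Minimum is at East with total 2300 blocks.

East, total 2300 blocks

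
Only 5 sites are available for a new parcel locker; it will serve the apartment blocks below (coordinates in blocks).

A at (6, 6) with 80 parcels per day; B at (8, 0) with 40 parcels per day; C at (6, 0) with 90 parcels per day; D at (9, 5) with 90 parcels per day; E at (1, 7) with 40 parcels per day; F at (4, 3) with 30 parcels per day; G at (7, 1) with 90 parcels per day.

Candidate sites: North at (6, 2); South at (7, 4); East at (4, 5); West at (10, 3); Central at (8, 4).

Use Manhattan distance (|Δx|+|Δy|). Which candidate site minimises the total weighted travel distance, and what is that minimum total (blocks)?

Total weighted distance at each candidate:
  North (6, 2): total = 1870
  South (7, 4): total = 1910
  East (4, 5): total = 2570
  West (10, 3): total = 2810
  Central (8, 4): total = 2110
Minimum is at North with total 1870 blocks.

North, total 1870 blocks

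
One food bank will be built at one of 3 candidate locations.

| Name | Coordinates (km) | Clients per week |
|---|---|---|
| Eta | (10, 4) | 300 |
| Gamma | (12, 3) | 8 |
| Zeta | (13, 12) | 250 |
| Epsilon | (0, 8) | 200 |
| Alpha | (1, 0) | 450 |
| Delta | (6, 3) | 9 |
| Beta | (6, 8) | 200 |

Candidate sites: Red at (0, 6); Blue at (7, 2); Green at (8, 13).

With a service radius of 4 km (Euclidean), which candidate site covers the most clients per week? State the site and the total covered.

Coverage radius r = 4 km; a point is covered iff (Δx)²+(Δy)² ≤ 4² = 16.
  Red (0, 6): covers {Epsilon} → 200
  Blue (7, 2): covers {Eta, Delta} → 309
  Green (8, 13): covers {none} → 0
Maximum coverage at Blue: 309 clients per week.

Blue, covering 309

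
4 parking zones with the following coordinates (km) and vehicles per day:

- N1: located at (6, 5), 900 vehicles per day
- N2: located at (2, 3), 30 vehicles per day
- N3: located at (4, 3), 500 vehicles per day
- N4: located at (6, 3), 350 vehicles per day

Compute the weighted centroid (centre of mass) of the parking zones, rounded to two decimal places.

The minimiser of Σwᵢ‖p−pᵢ‖² is the weighted centroid p* = (Σwᵢpᵢ)/(Σwᵢ).
Σwᵢ = 1780.
Σwᵢxᵢ = 900·6 + 30·2 + 500·4 + 350·6 = 9560.
Σwᵢyᵢ = 900·5 + 30·3 + 500·3 + 350·3 = 7140.
x* = 9560/1780 = 5.37, y* = 7140/1780 = 4.01.

(5.37, 4.01)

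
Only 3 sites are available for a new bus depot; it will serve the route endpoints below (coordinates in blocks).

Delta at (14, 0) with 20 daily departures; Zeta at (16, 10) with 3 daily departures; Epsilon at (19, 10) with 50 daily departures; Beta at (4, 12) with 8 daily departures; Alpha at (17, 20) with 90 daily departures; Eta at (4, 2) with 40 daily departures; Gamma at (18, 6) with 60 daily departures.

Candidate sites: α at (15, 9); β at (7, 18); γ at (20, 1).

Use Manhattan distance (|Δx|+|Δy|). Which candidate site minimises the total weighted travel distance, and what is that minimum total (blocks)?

α, total 2818 blocks

Total weighted distance at each candidate:
  α (15, 9): total = 2818
  β (7, 18): total = 4843
  γ (20, 1): total = 3975
Minimum is at α with total 2818 blocks.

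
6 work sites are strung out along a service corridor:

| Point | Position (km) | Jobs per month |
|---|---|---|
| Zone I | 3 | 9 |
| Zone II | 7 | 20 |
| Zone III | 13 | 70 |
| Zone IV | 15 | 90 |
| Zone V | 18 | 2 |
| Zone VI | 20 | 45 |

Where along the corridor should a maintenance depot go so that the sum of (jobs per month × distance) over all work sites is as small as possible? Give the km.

x = 15

For a sum of weighted absolute distances on a line, the optimum is the weighted median (not the mean). Total weight W = 236; half-weight = 118.
Sort by position and accumulate weight:
  km 3 (Zone I, w=9) → cum 9
  km 7 (Zone II, w=20) → cum 29
  km 13 (Zone III, w=70) → cum 99
  km 15 (Zone IV, w=90) → cum 189  ≥ 118 → median here
  km 18 (Zone V, w=2) → cum 191
  km 20 (Zone VI, w=45) → cum 236
Optimal location: km 15.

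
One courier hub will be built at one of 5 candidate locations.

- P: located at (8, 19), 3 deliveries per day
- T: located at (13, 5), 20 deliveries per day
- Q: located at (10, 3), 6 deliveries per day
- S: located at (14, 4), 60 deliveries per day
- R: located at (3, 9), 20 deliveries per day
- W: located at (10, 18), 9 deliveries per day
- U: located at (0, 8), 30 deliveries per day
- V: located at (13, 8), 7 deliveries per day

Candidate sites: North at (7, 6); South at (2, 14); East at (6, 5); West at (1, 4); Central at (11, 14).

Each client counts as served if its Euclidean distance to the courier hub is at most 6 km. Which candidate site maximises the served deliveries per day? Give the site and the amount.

Coverage radius r = 6 km; a point is covered iff (Δx)²+(Δy)² ≤ 6² = 36.
  North (7, 6): covers {Q, R} → 26
  South (2, 14): covers {R} → 20
  East (6, 5): covers {Q, R} → 26
  West (1, 4): covers {R, U} → 50
  Central (11, 14): covers {P, W} → 12
Maximum coverage at West: 50 deliveries per day.

West, covering 50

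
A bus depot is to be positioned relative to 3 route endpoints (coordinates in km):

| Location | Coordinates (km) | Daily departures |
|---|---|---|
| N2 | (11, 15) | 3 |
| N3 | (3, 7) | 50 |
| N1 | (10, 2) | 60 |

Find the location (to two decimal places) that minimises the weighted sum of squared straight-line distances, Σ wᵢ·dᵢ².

The minimiser of Σwᵢ‖p−pᵢ‖² is the weighted centroid p* = (Σwᵢpᵢ)/(Σwᵢ).
Σwᵢ = 113.
Σwᵢxᵢ = 3·11 + 50·3 + 60·10 = 783.
Σwᵢyᵢ = 3·15 + 50·7 + 60·2 = 515.
x* = 783/113 = 6.93, y* = 515/113 = 4.56.

(6.93, 4.56)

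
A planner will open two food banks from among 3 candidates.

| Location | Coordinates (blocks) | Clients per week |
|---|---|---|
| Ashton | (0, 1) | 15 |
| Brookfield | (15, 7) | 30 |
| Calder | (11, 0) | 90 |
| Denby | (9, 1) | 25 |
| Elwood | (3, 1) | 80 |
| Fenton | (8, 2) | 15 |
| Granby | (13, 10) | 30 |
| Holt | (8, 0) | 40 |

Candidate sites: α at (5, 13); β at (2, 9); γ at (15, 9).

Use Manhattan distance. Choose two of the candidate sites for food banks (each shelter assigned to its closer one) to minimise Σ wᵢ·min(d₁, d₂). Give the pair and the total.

Evaluate every pair (each demand assigned to the nearer of the two):
  {β, γ}: total = 3335
  {α, γ}: total = 3895
  {α, β}: total = 4440
Best pair: {β, γ} with total 3335.

{β, γ}, total 3335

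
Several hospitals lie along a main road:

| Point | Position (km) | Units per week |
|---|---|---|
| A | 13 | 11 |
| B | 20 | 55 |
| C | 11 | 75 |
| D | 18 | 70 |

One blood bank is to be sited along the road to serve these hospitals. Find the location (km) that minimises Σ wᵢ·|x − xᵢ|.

For a sum of weighted absolute distances on a line, the optimum is the weighted median (not the mean). Total weight W = 211; half-weight = 105.5.
Sort by position and accumulate weight:
  km 11 (C, w=75) → cum 75
  km 13 (A, w=11) → cum 86
  km 18 (D, w=70) → cum 156  ≥ 105.5 → median here
  km 20 (B, w=55) → cum 211
Optimal location: km 18.

x = 18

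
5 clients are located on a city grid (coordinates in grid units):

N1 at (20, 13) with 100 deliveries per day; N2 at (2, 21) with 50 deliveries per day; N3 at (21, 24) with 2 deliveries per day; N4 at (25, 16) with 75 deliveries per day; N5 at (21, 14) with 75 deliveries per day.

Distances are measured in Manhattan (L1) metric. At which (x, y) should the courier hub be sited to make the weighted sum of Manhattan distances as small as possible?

Manhattan distance separates: Σwᵢ(|x−xᵢ|+|y−yᵢ|) = Σwᵢ|x−xᵢ| + Σwᵢ|y−yᵢ|, so x and y are optimised independently as 1-D weighted medians.
Total weight W = 302; half = 151.
x-coordinate, sorted with cumulative weight:
  x=2 (N2, w=50) cum 50
  x=20 (N1, w=100) cum 150
  x=21 (N3, w=2) cum 152  ← median
  x=21 (N5, w=75) cum 227
  x=25 (N4, w=75) cum 302
⇒ x* = 21
y-coordinate, sorted with cumulative weight:
  y=13 (N1, w=100) cum 100
  y=14 (N5, w=75) cum 175  ← median
  y=16 (N4, w=75) cum 250
  y=21 (N2, w=50) cum 300
  y=24 (N3, w=2) cum 302
⇒ y* = 14

(21, 14)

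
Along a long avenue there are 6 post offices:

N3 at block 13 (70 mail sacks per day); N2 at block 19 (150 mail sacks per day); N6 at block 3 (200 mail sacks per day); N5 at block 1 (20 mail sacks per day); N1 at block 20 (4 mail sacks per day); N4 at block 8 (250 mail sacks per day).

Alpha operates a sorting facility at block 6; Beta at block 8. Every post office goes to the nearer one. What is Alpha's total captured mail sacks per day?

220

The indifferent point is the midpoint (6+8)/2 = 7; post offices left of it (closer to Alpha at 6) go to Alpha, those right go to Beta.
  N5 at 1 (w=20) → Alpha
  N6 at 3 (w=200) → Alpha
  N4 at 8 (w=250) → Beta
  N3 at 13 (w=70) → Beta
  N2 at 19 (w=150) → Beta
  N1 at 20 (w=4) → Beta
Alpha captures 220; Beta captures 474.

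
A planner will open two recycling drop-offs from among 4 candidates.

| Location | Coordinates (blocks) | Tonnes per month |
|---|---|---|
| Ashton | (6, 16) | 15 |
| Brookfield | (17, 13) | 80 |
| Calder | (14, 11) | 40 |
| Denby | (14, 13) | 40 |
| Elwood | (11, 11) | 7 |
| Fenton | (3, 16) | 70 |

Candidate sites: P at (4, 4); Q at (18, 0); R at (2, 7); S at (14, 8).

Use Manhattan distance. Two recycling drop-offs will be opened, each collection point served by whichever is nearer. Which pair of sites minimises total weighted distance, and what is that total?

Evaluate every pair (each demand assigned to the nearer of the two):
  {R, S}: total = 1897
  {P, S}: total = 2122
  {Q, S}: total = 2572
  {Q, R}: total = 3386
  {P, Q}: total = 3618
  {P, R}: total = 4026
Best pair: {R, S} with total 1897.

{R, S}, total 1897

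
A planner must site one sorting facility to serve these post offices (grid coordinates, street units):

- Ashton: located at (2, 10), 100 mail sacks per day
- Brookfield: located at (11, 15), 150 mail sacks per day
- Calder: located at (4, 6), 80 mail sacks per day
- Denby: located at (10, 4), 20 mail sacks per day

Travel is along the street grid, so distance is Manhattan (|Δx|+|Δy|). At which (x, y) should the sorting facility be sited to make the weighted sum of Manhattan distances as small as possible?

(4, 10)

Manhattan distance separates: Σwᵢ(|x−xᵢ|+|y−yᵢ|) = Σwᵢ|x−xᵢ| + Σwᵢ|y−yᵢ|, so x and y are optimised independently as 1-D weighted medians.
Total weight W = 350; half = 175.
x-coordinate, sorted with cumulative weight:
  x=2 (Ashton, w=100) cum 100
  x=4 (Calder, w=80) cum 180  ← median
  x=10 (Denby, w=20) cum 200
  x=11 (Brookfield, w=150) cum 350
⇒ x* = 4
y-coordinate, sorted with cumulative weight:
  y=4 (Denby, w=20) cum 20
  y=6 (Calder, w=80) cum 100
  y=10 (Ashton, w=100) cum 200  ← median
  y=15 (Brookfield, w=150) cum 350
⇒ y* = 10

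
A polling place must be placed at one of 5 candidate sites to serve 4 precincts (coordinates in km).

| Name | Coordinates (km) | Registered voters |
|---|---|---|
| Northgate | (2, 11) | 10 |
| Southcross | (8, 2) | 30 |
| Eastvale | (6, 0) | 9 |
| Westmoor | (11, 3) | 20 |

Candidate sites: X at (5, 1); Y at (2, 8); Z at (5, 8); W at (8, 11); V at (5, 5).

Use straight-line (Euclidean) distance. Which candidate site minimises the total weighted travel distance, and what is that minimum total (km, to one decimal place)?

X, total 338.5 km

Total weighted distance at each candidate:
  X (5, 1): total = 338.5
  Y (2, 8): total = 571.0
  Z (5, 8): total = 472.4
  W (8, 11): total = 601.5
  V (5, 5): total = 366.7
Minimum is at X with total 338.5 km.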